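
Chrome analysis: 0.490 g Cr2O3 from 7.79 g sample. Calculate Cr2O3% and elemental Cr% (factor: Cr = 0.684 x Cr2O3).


Cr2O3% = 0.490 / 7.79 x 100 = 6.29%
Cr% = 6.29 x 0.684 = 4.30%


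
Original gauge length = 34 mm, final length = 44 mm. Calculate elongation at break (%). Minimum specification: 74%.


Elongation = 29.4%
Meets spec: No


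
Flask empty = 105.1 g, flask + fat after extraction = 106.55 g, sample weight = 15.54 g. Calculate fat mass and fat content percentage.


Fat mass = 1.45 g
Fat content = 9.3%


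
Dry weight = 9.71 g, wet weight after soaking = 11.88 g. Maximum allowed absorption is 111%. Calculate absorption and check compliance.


Absorption = 22.3%
Compliant: Yes

WA = (11.88 - 9.71) / 9.71 x 100 = 22.3%
Maximum allowed: 111%
Compliant: Yes


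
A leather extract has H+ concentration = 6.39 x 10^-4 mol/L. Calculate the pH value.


pH = -log10[H+]
pH = -log10(6.39 x 10^-4) = 3.19


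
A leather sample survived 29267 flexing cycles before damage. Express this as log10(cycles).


log10(29267) = 4.47


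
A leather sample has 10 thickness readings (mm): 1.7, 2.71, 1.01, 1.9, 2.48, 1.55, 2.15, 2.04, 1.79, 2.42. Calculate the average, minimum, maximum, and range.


Sum = 19.75
Average = 19.75 / 10 = 1.98 mm
Minimum = 1.01 mm
Maximum = 2.71 mm
Range = 2.71 - 1.01 = 1.70 mm


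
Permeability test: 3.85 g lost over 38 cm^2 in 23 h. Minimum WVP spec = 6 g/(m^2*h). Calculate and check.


WVP = 3.85 / (38 x 23) x 10000 = 44.05 g/(m^2*h)
Minimum: 6 g/(m^2*h)
Meets spec: Yes


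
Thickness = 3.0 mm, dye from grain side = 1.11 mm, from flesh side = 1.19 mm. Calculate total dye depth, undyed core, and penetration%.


Total dyed = 1.11 + 1.19 = 2.30 mm
Undyed core = 3.0 - 2.30 = 0.70 mm
Penetration = 2.30 / 3.0 x 100 = 76.7%


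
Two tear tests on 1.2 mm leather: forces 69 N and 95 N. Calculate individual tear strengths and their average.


Tear 1 = 57.5 N/mm
Tear 2 = 79.2 N/mm
Average = 68.4 N/mm

Tear 1 = 69 / 1.2 = 57.5 N/mm
Tear 2 = 95 / 1.2 = 79.2 N/mm
Average = (57.5 + 79.2) / 2 = 68.4 N/mm


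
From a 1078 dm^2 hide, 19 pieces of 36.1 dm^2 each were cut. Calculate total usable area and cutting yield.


Usable area = 685.9 dm^2
Yield = 63.6%


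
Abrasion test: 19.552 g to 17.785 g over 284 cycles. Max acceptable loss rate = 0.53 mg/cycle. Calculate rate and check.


Rate = 6.222 mg/cycle
Passes: No

Loss = 19.552 - 17.785 = 1.767 g
Rate = 1.767 g / 284 cycles x 1000 = 6.222 mg/cycle
Max = 0.53 mg/cycle
Passes: No


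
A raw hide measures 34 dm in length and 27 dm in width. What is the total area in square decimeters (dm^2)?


Area = length x width
Area = 34 x 27 = 918 dm^2


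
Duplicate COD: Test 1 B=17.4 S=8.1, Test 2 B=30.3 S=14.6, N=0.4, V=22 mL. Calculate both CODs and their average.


COD1 = (17.4 - 8.1) x 0.4 x 8000 / 22 = 1352.7 mg/L
COD2 = (30.3 - 14.6) x 0.4 x 8000 / 22 = 2283.6 mg/L
Average = (1352.7 + 2283.6) / 2 = 1818.2 mg/L


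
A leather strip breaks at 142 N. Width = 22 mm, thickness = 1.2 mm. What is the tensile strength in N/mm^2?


5.38 N/mm^2


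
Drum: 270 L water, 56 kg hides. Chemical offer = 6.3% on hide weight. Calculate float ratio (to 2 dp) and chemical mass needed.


Float ratio = 4.82
Chemical needed = 3.528 kg


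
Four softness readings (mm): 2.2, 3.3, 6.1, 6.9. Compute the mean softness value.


4.63 mm


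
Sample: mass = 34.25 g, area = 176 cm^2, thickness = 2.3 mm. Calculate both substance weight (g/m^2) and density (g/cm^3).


SW = 34.25 / 176 x 10000 = 1946.0 g/m^2
Volume = 176 x 2.3 / 10 = 40.48 cm^3
Density = 34.25 / 40.48 = 0.846 g/cm^3


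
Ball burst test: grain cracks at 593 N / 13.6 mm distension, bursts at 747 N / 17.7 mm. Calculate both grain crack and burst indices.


Crack index = 43.6 N/mm
Burst index = 42.2 N/mm

Crack index = 593 / 13.6 = 43.6 N/mm
Burst index = 747 / 17.7 = 42.2 N/mm


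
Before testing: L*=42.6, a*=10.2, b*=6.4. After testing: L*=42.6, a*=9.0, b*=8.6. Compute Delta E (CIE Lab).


Delta E = 2.51

dL = 42.6 - 42.6 = 0.0
da = 9.0 - 10.2 = -1.2
db = 8.6 - 6.4 = 2.2
dE = sqrt((0.0)^2 + (-1.2)^2 + (2.2)^2) = 2.51


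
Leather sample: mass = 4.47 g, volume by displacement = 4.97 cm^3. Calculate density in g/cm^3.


Density = mass / volume
Density = 4.47 / 4.97 = 0.899 g/cm^3


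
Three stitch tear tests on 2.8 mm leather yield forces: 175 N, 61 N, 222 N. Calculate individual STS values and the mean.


STS1 = 175 / 2.8 = 62.5 N/mm
STS2 = 61 / 2.8 = 21.8 N/mm
STS3 = 222 / 2.8 = 79.3 N/mm
Mean = (62.5 + 21.8 + 79.3) / 3 = 54.5 N/mm


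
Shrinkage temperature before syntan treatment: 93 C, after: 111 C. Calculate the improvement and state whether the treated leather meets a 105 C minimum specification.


Improvement = 111 - 93 = 18 C
Spec check: 111 C >= 105 C? Yes


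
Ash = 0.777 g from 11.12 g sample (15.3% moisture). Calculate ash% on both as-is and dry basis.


As-is ash% = 0.777 / 11.12 x 100 = 6.99%
Dry mass = 11.12 x (100 - 15.3) / 100 = 9.41864 g
Dry-basis ash% = 0.777 / 9.41864 x 100 = 8.25%


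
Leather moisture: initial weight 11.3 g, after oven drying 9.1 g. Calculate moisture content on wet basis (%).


19.5%


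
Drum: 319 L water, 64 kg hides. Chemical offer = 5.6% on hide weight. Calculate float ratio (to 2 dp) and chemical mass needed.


Float ratio = 4.98
Chemical needed = 3.584 kg


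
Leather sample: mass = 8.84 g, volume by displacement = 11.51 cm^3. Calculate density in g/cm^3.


Density = mass / volume
Density = 8.84 / 11.51 = 0.768 g/cm^3


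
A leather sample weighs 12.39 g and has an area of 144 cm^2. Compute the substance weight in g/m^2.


Substance weight = mass / area x 10000
SW = 12.39 / 144 x 10000
SW = 860.4 g/m^2


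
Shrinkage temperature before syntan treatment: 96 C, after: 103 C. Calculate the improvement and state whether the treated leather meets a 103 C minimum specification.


Improvement = 103 - 96 = 7 C
Spec check: 103 C >= 103 C? Yes


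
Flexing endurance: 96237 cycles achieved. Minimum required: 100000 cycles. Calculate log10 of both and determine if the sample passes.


Achieved: log10 = 4.98
Required: log10 = 5.00
Passes: No


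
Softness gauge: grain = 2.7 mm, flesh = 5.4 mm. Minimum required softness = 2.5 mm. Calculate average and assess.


Average softness = 4.05 mm
Meets requirement: Yes

Average = (2.7 + 5.4) / 2 = 4.05 mm
Minimum = 2.5 mm
Meets requirement: Yes


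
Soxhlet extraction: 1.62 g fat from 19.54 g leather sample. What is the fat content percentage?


Fat content = 1.62 / 19.54 x 100
Fat = 8.3%


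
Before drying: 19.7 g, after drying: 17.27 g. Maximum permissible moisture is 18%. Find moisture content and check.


MC = (19.7 - 17.27) / 19.7 x 100 = 12.3%
Maximum: 18%
Acceptable: Yes


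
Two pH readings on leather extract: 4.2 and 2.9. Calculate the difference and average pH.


Difference = 1.3
Average pH = 3.55

Difference = |4.2 - 2.9| = 1.3
Average = (4.2 + 2.9) / 2 = 3.55


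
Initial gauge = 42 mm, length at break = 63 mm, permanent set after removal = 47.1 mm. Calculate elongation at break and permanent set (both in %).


Elongation at break = 50.0%
Permanent set = 12.1%

Elongation at break = (63 - 42) / 42 x 100 = 50.0%
Permanent set = (47.1 - 42) / 42 x 100 = 12.1%


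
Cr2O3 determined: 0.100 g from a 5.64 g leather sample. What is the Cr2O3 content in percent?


1.77%

Cr2O3% = 0.100 / 5.64 x 100
Cr2O3% = 1.77%


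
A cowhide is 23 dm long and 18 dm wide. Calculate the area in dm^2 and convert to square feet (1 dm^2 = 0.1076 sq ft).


414 dm^2
44.55 sq ft

Area = 23 x 18 = 414 dm^2
Conversion: 414 x 0.1076 = 44.55 sq ft


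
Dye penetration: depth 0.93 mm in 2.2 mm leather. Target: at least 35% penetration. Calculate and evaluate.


Penetration = 42.3%
Meets target: Yes

Penetration = 0.93 / 2.2 x 100 = 42.3%
Target: 35%
Meets target: Yes


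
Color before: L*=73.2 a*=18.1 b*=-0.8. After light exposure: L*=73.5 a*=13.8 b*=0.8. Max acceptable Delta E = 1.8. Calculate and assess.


dL = 0.3, da = -4.3, db = 1.6
dE = sqrt((0.3)^2 + (-4.3)^2 + (1.6)^2) = 4.60
Max = 1.8
Passes: No


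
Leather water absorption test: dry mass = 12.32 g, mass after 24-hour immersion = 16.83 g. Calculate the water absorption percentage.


Water absorbed = 16.83 - 12.32 = 4.51 g
WA% = 4.51 / 12.32 x 100 = 36.6%


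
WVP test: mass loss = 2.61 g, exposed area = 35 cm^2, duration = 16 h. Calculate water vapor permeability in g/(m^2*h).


WVP = mass_loss / (area x time) x 10000
WVP = 2.61 / (35 x 16) x 10000
WVP = 2.61 / 560 x 10000 = 46.61 g/(m^2*h)


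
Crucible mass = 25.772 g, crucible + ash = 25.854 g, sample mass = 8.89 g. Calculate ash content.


Ash mass = 25.854 - 25.772 = 0.082 g
Ash% = 0.082 / 8.89 x 100 = 0.92%


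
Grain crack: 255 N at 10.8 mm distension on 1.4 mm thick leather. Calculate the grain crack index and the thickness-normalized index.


Crack index = 255 / 10.8 = 23.6 N/mm
Normalized = 23.6 / 1.4 = 16.9 N/mm per mm


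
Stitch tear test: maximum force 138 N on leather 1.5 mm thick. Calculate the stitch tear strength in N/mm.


92.0 N/mm

Stitch tear strength = force / thickness
STS = 138 / 1.5 = 92.0 N/mm


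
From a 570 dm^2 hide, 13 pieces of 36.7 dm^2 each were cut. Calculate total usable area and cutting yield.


Total usable = 13 x 36.7 = 477.1 dm^2
Yield = 477.1 / 570 x 100 = 83.7%


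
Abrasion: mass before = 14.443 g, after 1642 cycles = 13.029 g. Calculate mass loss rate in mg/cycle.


0.861 mg/cycle

Mass loss = 14.443 - 13.029 = 1.414 g
Rate = 1.414 / 1642 x 1000 = 0.861 mg/cycle


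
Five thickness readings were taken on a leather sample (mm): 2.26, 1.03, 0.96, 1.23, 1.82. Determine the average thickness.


1.46 mm


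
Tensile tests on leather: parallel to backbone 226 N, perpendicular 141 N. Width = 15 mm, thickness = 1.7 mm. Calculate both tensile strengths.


Parallel = 8.86 N/mm^2
Perpendicular = 5.53 N/mm^2

Area = 15 x 1.7 = 25.5 mm^2
TS (parallel) = 226 / 25.5 = 8.86 N/mm^2
TS (perpendicular) = 141 / 25.5 = 5.53 N/mm^2


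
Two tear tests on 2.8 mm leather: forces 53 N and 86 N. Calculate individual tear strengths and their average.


Tear 1 = 18.9 N/mm
Tear 2 = 30.7 N/mm
Average = 24.8 N/mm


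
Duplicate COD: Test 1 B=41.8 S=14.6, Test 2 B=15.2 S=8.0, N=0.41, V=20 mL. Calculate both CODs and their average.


COD1 = (41.8 - 14.6) x 0.41 x 8000 / 20 = 4460.8 mg/L
COD2 = (15.2 - 8.0) x 0.41 x 8000 / 20 = 1180.8 mg/L
Average = (4460.8 + 1180.8) / 2 = 2820.8 mg/L


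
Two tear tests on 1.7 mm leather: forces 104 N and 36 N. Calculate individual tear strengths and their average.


Tear 1 = 104 / 1.7 = 61.2 N/mm
Tear 2 = 36 / 1.7 = 21.2 N/mm
Average = (61.2 + 21.2) / 2 = 41.2 N/mm


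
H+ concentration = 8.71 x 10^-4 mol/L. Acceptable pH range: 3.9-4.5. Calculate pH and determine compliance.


pH = -log10(8.71 x 10^-4) = 3.06
Range: 3.9 to 4.5
Compliant: No


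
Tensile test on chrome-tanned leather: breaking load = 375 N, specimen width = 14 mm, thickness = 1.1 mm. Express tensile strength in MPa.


Cross-section = 14 x 1.1 = 15.4 mm^2
TS = 375 / 15.4 = 24.35 MPa
(1 N/mm^2 = 1 MPa)


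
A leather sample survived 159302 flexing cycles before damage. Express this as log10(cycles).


log10(159302) = 5.20


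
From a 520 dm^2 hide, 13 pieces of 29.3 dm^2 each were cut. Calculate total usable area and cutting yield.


Usable area = 380.9 dm^2
Yield = 73.3%

Total usable = 13 x 29.3 = 380.9 dm^2
Yield = 380.9 / 520 x 100 = 73.3%


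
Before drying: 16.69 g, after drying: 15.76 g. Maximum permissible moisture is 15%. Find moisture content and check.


MC = (16.69 - 15.76) / 16.69 x 100 = 5.6%
Maximum: 15%
Acceptable: Yes


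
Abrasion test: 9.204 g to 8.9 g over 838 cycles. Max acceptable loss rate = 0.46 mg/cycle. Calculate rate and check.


Loss = 9.204 - 8.9 = 0.304 g
Rate = 0.304 g / 838 cycles x 1000 = 0.363 mg/cycle
Max = 0.46 mg/cycle
Passes: Yes


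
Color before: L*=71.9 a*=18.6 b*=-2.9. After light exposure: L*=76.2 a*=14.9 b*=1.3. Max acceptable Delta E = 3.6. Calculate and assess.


Delta E = 7.06
Passes: No


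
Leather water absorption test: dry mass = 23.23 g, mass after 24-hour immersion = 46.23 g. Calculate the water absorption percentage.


99.0%

Water absorbed = 46.23 - 23.23 = 23.00 g
WA% = 23.00 / 23.23 x 100 = 99.0%


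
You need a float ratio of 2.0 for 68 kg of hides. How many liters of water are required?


136.0 L


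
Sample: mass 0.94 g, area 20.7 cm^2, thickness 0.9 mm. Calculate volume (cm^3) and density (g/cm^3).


Volume = 1.863 cm^3
Density = 0.505 g/cm^3

Thickness in cm = 0.9 / 10 = 0.09 cm
Volume = 20.7 x 0.09 = 1.863 cm^3
Density = 0.94 / 1.863 = 0.505 g/cm^3


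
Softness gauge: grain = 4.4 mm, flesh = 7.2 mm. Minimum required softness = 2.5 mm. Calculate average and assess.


Average = (4.4 + 7.2) / 2 = 5.80 mm
Minimum = 2.5 mm
Meets requirement: Yes


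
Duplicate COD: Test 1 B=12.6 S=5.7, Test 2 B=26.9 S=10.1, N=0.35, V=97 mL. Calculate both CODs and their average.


COD1 = 199.2 mg/L
COD2 = 484.9 mg/L
Average = 342.1 mg/L


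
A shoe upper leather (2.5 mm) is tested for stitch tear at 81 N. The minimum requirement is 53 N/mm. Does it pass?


STS = 32.4 N/mm
Passes: No


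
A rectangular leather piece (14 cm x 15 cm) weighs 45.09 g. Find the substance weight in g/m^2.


Area = 14 x 15 = 210 cm^2
SW = 45.09 / 210 x 10000 = 2147.1 g/m^2


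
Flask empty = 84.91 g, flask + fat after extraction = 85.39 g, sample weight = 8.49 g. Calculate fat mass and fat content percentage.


Fat mass = 0.48 g
Fat content = 5.7%

Fat mass = 85.39 - 84.91 = 0.48 g
Fat% = 0.48 / 8.49 x 100 = 5.7%


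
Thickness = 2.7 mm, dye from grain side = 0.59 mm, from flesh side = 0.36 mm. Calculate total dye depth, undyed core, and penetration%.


Total dyed = 0.95 mm
Undyed core = 1.75 mm
Penetration = 35.2%


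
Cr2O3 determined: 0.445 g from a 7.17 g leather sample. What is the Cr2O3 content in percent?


Cr2O3% = 0.445 / 7.17 x 100
Cr2O3% = 6.21%


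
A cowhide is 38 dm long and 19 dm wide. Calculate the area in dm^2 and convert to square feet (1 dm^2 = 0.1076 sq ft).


722 dm^2
77.69 sq ft

Area = 38 x 19 = 722 dm^2
Conversion: 722 x 0.1076 = 77.69 sq ft


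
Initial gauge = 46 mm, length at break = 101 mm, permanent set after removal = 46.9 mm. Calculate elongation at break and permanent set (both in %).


Elongation at break = 119.6%
Permanent set = 2.0%

Elongation at break = (101 - 46) / 46 x 100 = 119.6%
Permanent set = (46.9 - 46) / 46 x 100 = 2.0%


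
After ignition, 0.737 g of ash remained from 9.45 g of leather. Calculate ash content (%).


Ash% = 0.737 / 9.45 x 100
Ash% = 7.80%


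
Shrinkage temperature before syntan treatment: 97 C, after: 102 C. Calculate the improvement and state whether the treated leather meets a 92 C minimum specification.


Improvement = 5 C
Meets 92 C spec: Yes


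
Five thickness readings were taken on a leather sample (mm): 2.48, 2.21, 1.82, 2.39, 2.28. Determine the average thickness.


2.24 mm


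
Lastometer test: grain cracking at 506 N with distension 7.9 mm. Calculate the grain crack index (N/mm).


64.1 N/mm


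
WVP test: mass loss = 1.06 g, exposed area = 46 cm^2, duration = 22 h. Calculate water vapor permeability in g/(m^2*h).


WVP = mass_loss / (area x time) x 10000
WVP = 1.06 / (46 x 22) x 10000
WVP = 1.06 / 1012 x 10000 = 10.47 g/(m^2*h)


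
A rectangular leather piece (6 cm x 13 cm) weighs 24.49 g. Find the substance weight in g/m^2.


3139.7 g/m^2


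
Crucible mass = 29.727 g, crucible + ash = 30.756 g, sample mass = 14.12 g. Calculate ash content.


Ash mass = 30.756 - 29.727 = 1.029 g
Ash% = 1.029 / 14.12 x 100 = 7.29%


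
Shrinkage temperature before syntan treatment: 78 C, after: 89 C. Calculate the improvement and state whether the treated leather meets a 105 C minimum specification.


Improvement = 11 C
Meets 105 C spec: No


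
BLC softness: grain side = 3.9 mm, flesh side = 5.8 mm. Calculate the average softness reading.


4.85 mm

Average = (3.9 + 5.8) / 2
Average = 4.85 mm


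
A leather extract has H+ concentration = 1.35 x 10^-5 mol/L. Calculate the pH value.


pH = 4.87

pH = -log10[H+]
pH = -log10(1.35 x 10^-5) = 4.87


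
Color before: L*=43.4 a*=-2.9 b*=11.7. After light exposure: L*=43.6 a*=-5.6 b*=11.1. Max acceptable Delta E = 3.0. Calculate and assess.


dL = 0.2, da = -2.7, db = -0.6
dE = sqrt((0.2)^2 + (-2.7)^2 + (-0.6)^2) = 2.77
Max = 3.0
Passes: Yes


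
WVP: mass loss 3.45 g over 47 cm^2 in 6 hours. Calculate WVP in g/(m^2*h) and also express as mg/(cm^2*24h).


WVP = 3.45 / (47 x 6) x 10000 = 122.34 g/(m^2*h)
Mass loss in mg = 3.45 x 1000 = 3450 mg
Per cm^2 per 24h in mg: 3450 x 24 / (47 x 6) = 82800 / 282 = 293.62 mg/(cm^2*24h)


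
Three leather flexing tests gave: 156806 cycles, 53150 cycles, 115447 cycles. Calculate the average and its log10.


Average = (156806 + 53150 + 115447) / 3 = 108468 cycles
log10(108468) = 5.04


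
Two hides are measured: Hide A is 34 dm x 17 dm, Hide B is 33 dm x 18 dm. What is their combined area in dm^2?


1172 dm^2

Hide A area = 34 x 17 = 578 dm^2
Hide B area = 33 x 18 = 594 dm^2
Total = 578 + 594 = 1172 dm^2


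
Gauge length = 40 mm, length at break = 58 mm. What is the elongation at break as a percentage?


Extension = 58 - 40 = 18 mm
Elongation = 18 / 40 x 100 = 45.0%


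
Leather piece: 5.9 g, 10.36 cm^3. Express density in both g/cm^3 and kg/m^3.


Density = 5.9 / 10.36 = 0.569 g/cm^3
Convert: 0.569 x 1000 = 569 kg/m^3


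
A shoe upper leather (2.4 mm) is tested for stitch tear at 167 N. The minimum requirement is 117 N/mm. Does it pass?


STS = 167 / 2.4 = 69.6 N/mm
Minimum required: 117 N/mm
Passes: No


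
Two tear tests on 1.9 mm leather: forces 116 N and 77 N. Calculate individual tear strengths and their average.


Tear 1 = 116 / 1.9 = 61.1 N/mm
Tear 2 = 77 / 1.9 = 40.5 N/mm
Average = (61.1 + 40.5) / 2 = 50.8 N/mm


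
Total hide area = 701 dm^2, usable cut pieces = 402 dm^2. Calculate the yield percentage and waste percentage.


Yield = 402 / 701 x 100 = 57.3%
Waste = 701 - 402 = 299 dm^2
Waste% = 100 - 57.3 = 42.7%


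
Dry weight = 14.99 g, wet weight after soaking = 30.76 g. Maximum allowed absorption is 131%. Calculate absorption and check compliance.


Absorption = 105.2%
Compliant: Yes

WA = (30.76 - 14.99) / 14.99 x 100 = 105.2%
Maximum allowed: 131%
Compliant: Yes


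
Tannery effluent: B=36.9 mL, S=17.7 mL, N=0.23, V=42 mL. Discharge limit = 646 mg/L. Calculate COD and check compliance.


COD = 841.1 mg/L
Compliant: No

COD = (36.9 - 17.7) x 0.23 x 8000 / 42 = 841.1 mg/L
Limit: 646 mg/L
Compliant: No


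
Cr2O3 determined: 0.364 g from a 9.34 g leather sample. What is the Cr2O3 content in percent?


Cr2O3% = 0.364 / 9.34 x 100
Cr2O3% = 3.90%


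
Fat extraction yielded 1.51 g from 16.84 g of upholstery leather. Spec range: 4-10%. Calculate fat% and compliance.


Fat% = 1.51 / 16.84 x 100 = 9.0%
Spec range: 4-10%
Compliant: Yes


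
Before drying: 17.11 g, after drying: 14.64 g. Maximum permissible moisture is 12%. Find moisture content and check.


Moisture content = 14.4%
Acceptable: No

MC = (17.11 - 14.64) / 17.11 x 100 = 14.4%
Maximum: 12%
Acceptable: No


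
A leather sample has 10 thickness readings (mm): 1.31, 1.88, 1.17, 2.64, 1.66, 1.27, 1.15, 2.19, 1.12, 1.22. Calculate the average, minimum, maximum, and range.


Average = 1.56 mm
Min = 1.12 mm
Max = 2.64 mm
Range = 1.52 mm

Sum = 15.61
Average = 15.61 / 10 = 1.56 mm
Minimum = 1.12 mm
Maximum = 2.64 mm
Range = 2.64 - 1.12 = 1.52 mm


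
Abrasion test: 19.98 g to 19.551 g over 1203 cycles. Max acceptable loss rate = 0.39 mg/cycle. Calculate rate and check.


Loss = 19.98 - 19.551 = 0.429 g
Rate = 0.429 g / 1203 cycles x 1000 = 0.357 mg/cycle
Max = 0.39 mg/cycle
Passes: Yes


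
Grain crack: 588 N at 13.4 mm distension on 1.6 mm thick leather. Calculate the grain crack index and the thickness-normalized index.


Crack index = 43.9 N/mm
Normalized index = 27.4 N/mm per mm

Crack index = 588 / 13.4 = 43.9 N/mm
Normalized = 43.9 / 1.6 = 27.4 N/mm per mm


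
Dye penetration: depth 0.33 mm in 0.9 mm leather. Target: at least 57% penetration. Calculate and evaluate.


Penetration = 0.33 / 0.9 x 100 = 36.7%
Target: 57%
Meets target: No


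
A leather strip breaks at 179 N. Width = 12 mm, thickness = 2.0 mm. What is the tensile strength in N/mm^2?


Cross-sectional area = 12 x 2.0 = 24.0 mm^2
Tensile strength = 179 / 24.0 = 7.46 N/mm^2


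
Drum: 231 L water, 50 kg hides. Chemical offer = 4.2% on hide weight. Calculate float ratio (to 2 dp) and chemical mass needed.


Float ratio = 4.62
Chemical needed = 2.1 kg

Float ratio = 231 / 50 = 4.62
Chemical = 50 x 4.2 / 100 = 2.1 kg


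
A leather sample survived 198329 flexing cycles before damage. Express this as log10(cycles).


5.30

log10(198329) = 5.30


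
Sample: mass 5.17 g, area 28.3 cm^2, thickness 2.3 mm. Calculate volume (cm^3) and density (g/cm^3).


Thickness in cm = 2.3 / 10 = 0.23 cm
Volume = 28.3 x 0.23 = 6.509 cm^3
Density = 5.17 / 6.509 = 0.794 g/cm^3


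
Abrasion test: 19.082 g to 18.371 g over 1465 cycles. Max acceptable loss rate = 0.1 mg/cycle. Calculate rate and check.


Rate = 0.485 mg/cycle
Passes: No

Loss = 19.082 - 18.371 = 0.711 g
Rate = 0.711 g / 1465 cycles x 1000 = 0.485 mg/cycle
Max = 0.1 mg/cycle
Passes: No


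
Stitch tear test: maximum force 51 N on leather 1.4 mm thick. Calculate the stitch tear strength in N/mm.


36.4 N/mm


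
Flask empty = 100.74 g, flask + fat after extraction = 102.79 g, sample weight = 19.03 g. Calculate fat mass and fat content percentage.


Fat mass = 102.79 - 100.74 = 2.05 g
Fat% = 2.05 / 19.03 x 100 = 10.8%


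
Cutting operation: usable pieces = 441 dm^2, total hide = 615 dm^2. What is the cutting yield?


71.7%

Yield = usable / total x 100
Yield = 441 / 615 x 100 = 71.7%


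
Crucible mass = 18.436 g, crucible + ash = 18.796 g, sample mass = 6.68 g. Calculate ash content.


Ash mass = 18.796 - 18.436 = 0.360 g
Ash% = 0.360 / 6.68 x 100 = 5.39%


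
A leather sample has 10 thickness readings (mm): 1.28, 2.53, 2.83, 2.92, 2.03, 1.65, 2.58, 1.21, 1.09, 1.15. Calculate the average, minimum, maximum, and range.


Average = 1.93 mm
Min = 1.09 mm
Max = 2.92 mm
Range = 1.83 mm


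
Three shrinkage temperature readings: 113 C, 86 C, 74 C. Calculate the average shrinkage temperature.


91.0 C

Average = (113 + 86 + 74) / 3
Average = 273 / 3 = 91.0 C


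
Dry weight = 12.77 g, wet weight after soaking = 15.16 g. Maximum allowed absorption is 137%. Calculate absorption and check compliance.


WA = (15.16 - 12.77) / 12.77 x 100 = 18.7%
Maximum allowed: 137%
Compliant: Yes


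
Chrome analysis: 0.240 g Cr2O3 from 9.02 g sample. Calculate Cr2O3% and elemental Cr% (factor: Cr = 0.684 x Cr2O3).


Cr2O3 = 2.66%
Cr = 1.82%


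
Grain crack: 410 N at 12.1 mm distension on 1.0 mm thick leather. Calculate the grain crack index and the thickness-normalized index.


Crack index = 33.9 N/mm
Normalized index = 33.9 N/mm per mm

Crack index = 410 / 12.1 = 33.9 N/mm
Normalized = 33.9 / 1.0 = 33.9 N/mm per mm


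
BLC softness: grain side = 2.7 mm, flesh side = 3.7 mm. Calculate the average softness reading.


3.20 mm


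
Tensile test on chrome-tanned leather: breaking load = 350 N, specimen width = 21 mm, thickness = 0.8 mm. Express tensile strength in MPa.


Cross-section = 21 x 0.8 = 16.8 mm^2
TS = 350 / 16.8 = 20.83 MPa
(1 N/mm^2 = 1 MPa)


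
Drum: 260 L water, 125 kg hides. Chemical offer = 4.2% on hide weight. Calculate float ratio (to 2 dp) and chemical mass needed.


Float ratio = 2.08
Chemical needed = 5.25 kg

Float ratio = 260 / 125 = 2.08
Chemical = 125 x 4.2 / 100 = 5.25 kg


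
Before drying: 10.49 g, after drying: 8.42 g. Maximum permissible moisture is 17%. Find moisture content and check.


MC = (10.49 - 8.42) / 10.49 x 100 = 19.7%
Maximum: 17%
Acceptable: No


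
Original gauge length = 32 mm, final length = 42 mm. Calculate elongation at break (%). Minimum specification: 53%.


Elongation = 31.3%
Meets spec: No


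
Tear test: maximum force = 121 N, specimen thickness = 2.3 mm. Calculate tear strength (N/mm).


Tear strength = force / thickness
Tear = 121 / 2.3 = 52.6 N/mm


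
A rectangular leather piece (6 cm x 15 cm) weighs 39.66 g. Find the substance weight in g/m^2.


4406.7 g/m^2

Area = 6 x 15 = 90 cm^2
SW = 39.66 / 90 x 10000 = 4406.7 g/m^2


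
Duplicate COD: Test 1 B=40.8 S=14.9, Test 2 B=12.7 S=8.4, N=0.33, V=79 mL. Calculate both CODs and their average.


COD1 = 865.5 mg/L
COD2 = 143.7 mg/L
Average = 504.6 mg/L

COD1 = (40.8 - 14.9) x 0.33 x 8000 / 79 = 865.5 mg/L
COD2 = (12.7 - 8.4) x 0.33 x 8000 / 79 = 143.7 mg/L
Average = (865.5 + 143.7) / 2 = 504.6 mg/L


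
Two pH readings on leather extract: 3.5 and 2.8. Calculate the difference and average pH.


Difference = |3.5 - 2.8| = 0.7
Average = (3.5 + 2.8) / 2 = 3.15


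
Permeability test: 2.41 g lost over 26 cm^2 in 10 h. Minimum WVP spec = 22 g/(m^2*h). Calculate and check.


WVP = 2.41 / (26 x 10) x 10000 = 92.69 g/(m^2*h)
Minimum: 22 g/(m^2*h)
Meets spec: Yes


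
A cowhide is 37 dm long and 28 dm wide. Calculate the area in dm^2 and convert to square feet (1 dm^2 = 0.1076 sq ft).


Area = 37 x 28 = 1036 dm^2
Conversion: 1036 x 0.1076 = 111.47 sq ft


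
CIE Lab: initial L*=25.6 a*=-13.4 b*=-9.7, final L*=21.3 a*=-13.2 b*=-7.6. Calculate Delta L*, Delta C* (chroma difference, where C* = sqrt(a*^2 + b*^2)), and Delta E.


Delta L* = -4.3
Delta C* = -1.31
Delta E = 4.79

Delta L* = 21.3 - 25.6 = -4.3
C1* = sqrt((-13.4)^2 + (-9.7)^2) = 16.542
C2* = sqrt((-13.2)^2 + (-7.6)^2) = 15.232
Delta C* = 15.232 - 16.542 = -1.31
Delta E = sqrt((-4.3)^2 + (0.2)^2 + (2.1)^2) = 4.79


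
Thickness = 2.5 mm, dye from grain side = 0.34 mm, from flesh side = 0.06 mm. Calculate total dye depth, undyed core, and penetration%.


Total dyed = 0.40 mm
Undyed core = 2.10 mm
Penetration = 16.0%

Total dyed = 0.34 + 0.06 = 0.40 mm
Undyed core = 2.5 - 0.40 = 2.10 mm
Penetration = 0.40 / 2.5 x 100 = 16.0%


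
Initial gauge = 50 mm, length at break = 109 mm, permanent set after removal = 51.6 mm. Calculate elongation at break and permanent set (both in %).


Elongation at break = 118.0%
Permanent set = 3.2%

Elongation at break = (109 - 50) / 50 x 100 = 118.0%
Permanent set = (51.6 - 50) / 50 x 100 = 3.2%


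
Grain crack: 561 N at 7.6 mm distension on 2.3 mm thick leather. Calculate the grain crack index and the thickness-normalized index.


Crack index = 73.8 N/mm
Normalized index = 32.1 N/mm per mm

Crack index = 561 / 7.6 = 73.8 N/mm
Normalized = 73.8 / 2.3 = 32.1 N/mm per mm


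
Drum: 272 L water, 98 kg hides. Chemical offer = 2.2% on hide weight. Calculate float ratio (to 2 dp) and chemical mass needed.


Float ratio = 2.78
Chemical needed = 2.156 kg

Float ratio = 272 / 98 = 2.78
Chemical = 98 x 2.2 / 100 = 2.156 kg


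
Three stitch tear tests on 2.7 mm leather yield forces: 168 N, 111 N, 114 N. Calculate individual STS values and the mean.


STS1 = 62.2 N/mm
STS2 = 41.1 N/mm
STS3 = 42.2 N/mm
Mean = 48.5 N/mm


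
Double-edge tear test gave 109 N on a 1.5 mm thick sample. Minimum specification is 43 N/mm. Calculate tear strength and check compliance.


Tear strength = 109 / 1.5 = 72.7 N/mm
Required minimum = 43 N/mm
Compliant: Yes


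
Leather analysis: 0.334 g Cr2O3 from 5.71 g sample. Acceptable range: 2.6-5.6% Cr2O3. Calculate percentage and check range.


Cr2O3 = 5.85%
Within range: No

Cr2O3% = 0.334 / 5.71 x 100 = 5.85%
Acceptable range: 2.6 to 5.6%
Within range: No


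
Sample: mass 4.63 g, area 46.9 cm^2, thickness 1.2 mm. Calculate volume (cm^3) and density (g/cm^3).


Volume = 5.628 cm^3
Density = 0.823 g/cm^3

Thickness in cm = 1.2 / 10 = 0.12 cm
Volume = 46.9 x 0.12 = 5.628 cm^3
Density = 4.63 / 5.628 = 0.823 g/cm^3


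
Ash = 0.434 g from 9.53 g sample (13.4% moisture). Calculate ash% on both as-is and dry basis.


As-is ash = 4.55%
Dry-basis ash = 5.26%

As-is ash% = 0.434 / 9.53 x 100 = 4.55%
Dry mass = 9.53 x (100 - 13.4) / 100 = 8.25298 g
Dry-basis ash% = 0.434 / 8.25298 x 100 = 5.26%


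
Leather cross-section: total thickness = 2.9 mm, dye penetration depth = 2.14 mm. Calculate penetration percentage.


Penetration% = 2.14 / 2.9 x 100
Penetration = 73.8%


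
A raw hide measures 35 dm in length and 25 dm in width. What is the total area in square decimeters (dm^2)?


Area = length x width
Area = 35 x 25 = 875 dm^2


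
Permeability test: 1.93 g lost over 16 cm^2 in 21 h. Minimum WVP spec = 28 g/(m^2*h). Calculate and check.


WVP = 57.44 g/(m^2*h)
Meets specification: Yes


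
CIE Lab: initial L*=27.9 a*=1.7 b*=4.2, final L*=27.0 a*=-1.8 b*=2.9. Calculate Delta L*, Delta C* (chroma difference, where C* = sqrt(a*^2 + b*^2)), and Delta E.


Delta L* = 27.0 - 27.9 = -0.9
C1* = sqrt((1.7)^2 + (4.2)^2) = 4.531
C2* = sqrt((-1.8)^2 + (2.9)^2) = 3.413
Delta C* = 3.413 - 4.531 = -1.12
Delta E = sqrt((-0.9)^2 + (-3.5)^2 + (-1.3)^2) = 3.84


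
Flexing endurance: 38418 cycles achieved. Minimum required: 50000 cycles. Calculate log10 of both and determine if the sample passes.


Achieved: log10 = 4.58
Required: log10 = 4.70
Passes: No

log10(38418) = 4.58
log10(50000) = 4.70
Passes: No


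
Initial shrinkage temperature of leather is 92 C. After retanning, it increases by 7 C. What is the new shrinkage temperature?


99 C


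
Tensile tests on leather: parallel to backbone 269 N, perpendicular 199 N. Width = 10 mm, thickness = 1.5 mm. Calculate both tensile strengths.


Parallel = 17.93 N/mm^2
Perpendicular = 13.27 N/mm^2

Area = 10 x 1.5 = 15.0 mm^2
TS (parallel) = 269 / 15.0 = 17.93 N/mm^2
TS (perpendicular) = 199 / 15.0 = 13.27 N/mm^2


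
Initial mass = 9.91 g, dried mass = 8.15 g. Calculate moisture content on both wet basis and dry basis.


Wet basis = 17.8%
Dry basis = 21.6%


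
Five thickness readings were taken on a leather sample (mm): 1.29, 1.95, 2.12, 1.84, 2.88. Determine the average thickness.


Sum = 1.29 + 1.95 + 2.12 + 1.84 + 2.88 = 10.08
Average = 10.08 / 5 = 2.02 mm


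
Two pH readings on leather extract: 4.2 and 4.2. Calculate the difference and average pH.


Difference = |4.2 - 4.2| = 0.0
Average = (4.2 + 4.2) / 2 = 4.20


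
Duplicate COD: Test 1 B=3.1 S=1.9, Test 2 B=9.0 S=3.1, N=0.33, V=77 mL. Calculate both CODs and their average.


COD1 = (3.1 - 1.9) x 0.33 x 8000 / 77 = 41.1 mg/L
COD2 = (9.0 - 3.1) x 0.33 x 8000 / 77 = 202.3 mg/L
Average = (41.1 + 202.3) / 2 = 121.7 mg/L


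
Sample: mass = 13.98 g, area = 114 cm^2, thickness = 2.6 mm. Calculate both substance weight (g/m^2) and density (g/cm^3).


Substance weight = 1226.3 g/m^2
Density = 0.472 g/cm^3

SW = 13.98 / 114 x 10000 = 1226.3 g/m^2
Volume = 114 x 2.6 / 10 = 29.64 cm^3
Density = 13.98 / 29.64 = 0.472 g/cm^3


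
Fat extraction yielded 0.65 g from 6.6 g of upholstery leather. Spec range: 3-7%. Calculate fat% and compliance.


Fat% = 0.65 / 6.6 x 100 = 9.8%
Spec range: 3-7%
Compliant: No


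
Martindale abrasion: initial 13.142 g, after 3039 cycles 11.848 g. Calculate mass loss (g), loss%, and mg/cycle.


Loss = 13.142 - 11.848 = 1.294 g
Loss% = 1.294 / 13.142 x 100 = 9.85%
Rate = 1.294 / 3039 x 1000 = 0.426 mg/cycle


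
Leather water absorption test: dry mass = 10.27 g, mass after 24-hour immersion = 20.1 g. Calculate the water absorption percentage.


Water absorbed = 20.1 - 10.27 = 9.83 g
WA% = 9.83 / 10.27 x 100 = 95.7%


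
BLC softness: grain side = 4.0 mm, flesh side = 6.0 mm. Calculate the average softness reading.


5.00 mm


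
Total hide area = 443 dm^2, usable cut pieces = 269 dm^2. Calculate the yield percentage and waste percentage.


Yield = 60.7%
Waste = 39.3%


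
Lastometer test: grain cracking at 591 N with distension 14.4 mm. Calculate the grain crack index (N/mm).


Grain crack index = force / distension
Index = 591 / 14.4 = 41.0 N/mm


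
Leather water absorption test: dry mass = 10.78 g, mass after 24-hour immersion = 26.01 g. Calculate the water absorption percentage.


Water absorbed = 26.01 - 10.78 = 15.23 g
WA% = 15.23 / 10.78 x 100 = 141.3%


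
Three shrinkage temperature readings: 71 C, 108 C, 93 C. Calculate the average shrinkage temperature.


Average = (71 + 108 + 93) / 3
Average = 272 / 3 = 90.7 C


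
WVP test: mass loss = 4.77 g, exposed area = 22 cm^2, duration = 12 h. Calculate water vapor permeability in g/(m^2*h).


WVP = mass_loss / (area x time) x 10000
WVP = 4.77 / (22 x 12) x 10000
WVP = 4.77 / 264 x 10000 = 180.68 g/(m^2*h)


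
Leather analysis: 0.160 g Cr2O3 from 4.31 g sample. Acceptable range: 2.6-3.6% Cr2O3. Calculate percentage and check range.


Cr2O3% = 0.160 / 4.31 x 100 = 3.71%
Acceptable range: 2.6 to 3.6%
Within range: No


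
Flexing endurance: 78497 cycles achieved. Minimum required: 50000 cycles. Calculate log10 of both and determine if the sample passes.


Achieved: log10 = 4.89
Required: log10 = 4.70
Passes: Yes


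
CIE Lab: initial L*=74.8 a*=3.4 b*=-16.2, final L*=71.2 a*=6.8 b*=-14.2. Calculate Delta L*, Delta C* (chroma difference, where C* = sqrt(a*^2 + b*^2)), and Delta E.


Delta L* = 71.2 - 74.8 = -3.6
C1* = sqrt((3.4)^2 + (-16.2)^2) = 16.553
C2* = sqrt((6.8)^2 + (-14.2)^2) = 15.744
Delta C* = 15.744 - 16.553 = -0.81
Delta E = sqrt((-3.6)^2 + (3.4)^2 + (2.0)^2) = 5.34


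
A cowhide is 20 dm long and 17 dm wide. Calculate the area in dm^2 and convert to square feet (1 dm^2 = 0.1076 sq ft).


Area = 20 x 17 = 340 dm^2
Conversion: 340 x 0.1076 = 36.58 sq ft


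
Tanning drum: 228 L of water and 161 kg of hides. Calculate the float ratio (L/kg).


Float ratio = water / hide weight
Ratio = 228 / 161 = 1.4


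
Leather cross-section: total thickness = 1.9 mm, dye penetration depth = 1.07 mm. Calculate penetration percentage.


Penetration% = 1.07 / 1.9 x 100
Penetration = 56.3%


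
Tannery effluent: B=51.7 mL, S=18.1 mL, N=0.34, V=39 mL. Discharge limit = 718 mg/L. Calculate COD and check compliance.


COD = (51.7 - 18.1) x 0.34 x 8000 / 39 = 2343.4 mg/L
Limit: 718 mg/L
Compliant: No


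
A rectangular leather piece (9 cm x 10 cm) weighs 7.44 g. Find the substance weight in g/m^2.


826.7 g/m^2


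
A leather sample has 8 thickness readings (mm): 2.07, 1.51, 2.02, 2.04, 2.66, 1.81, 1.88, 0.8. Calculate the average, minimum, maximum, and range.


Average = 1.85 mm
Min = 0.8 mm
Max = 2.66 mm
Range = 1.86 mm

Sum = 14.79
Average = 14.79 / 8 = 1.85 mm
Minimum = 0.8 mm
Maximum = 2.66 mm
Range = 2.66 - 0.8 = 1.86 mm


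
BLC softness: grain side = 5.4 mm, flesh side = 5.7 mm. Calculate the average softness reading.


Average = (5.4 + 5.7) / 2
Average = 5.55 mm


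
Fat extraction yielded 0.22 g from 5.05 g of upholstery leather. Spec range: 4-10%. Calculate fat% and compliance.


Fat content = 4.4%
Compliant: Yes


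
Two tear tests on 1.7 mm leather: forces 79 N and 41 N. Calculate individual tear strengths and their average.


Tear 1 = 79 / 1.7 = 46.5 N/mm
Tear 2 = 41 / 1.7 = 24.1 N/mm
Average = (46.5 + 24.1) / 2 = 35.3 N/mm


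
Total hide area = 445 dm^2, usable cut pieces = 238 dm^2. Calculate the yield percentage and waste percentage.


Yield = 53.5%
Waste = 46.5%

Yield = 238 / 445 x 100 = 53.5%
Waste = 445 - 238 = 207 dm^2
Waste% = 100 - 53.5 = 46.5%


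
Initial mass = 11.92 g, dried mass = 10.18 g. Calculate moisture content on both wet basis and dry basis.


Moisture lost = 11.92 - 10.18 = 1.74 g
Wet basis MC = 1.74 / 11.92 x 100 = 14.6%
Dry basis MC = 1.74 / 10.18 x 100 = 17.1%


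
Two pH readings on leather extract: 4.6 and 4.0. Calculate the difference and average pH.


Difference = |4.6 - 4.0| = 0.6
Average = (4.6 + 4.0) / 2 = 4.30


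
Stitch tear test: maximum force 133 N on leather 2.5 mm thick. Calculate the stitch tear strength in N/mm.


Stitch tear strength = force / thickness
STS = 133 / 2.5 = 53.2 N/mm


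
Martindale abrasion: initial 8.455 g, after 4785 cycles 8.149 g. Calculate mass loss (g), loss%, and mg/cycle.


Loss = 8.455 - 8.149 = 0.306 g
Loss% = 0.306 / 8.455 x 100 = 3.62%
Rate = 0.306 / 4785 x 1000 = 0.064 mg/cycle


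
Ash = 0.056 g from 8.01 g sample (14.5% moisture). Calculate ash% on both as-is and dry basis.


As-is ash% = 0.056 / 8.01 x 100 = 0.70%
Dry mass = 8.01 x (100 - 14.5) / 100 = 6.84855 g
Dry-basis ash% = 0.056 / 6.84855 x 100 = 0.82%


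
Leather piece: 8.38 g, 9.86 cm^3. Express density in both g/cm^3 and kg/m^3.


0.850 g/cm^3
850 kg/m^3


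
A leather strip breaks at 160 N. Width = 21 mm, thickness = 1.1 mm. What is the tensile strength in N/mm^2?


Cross-sectional area = 21 x 1.1 = 23.1 mm^2
Tensile strength = 160 / 23.1 = 6.93 N/mm^2


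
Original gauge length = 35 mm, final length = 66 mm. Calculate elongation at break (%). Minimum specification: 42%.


Elongation = 88.6%
Meets spec: Yes

Extension = 66 - 35 = 31 mm
Elongation = 31 / 35 x 100 = 88.6%
Minimum required: 42%
Meets specification: Yes


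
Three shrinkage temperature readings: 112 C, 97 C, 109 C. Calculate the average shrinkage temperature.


106.0 C

Average = (112 + 97 + 109) / 3
Average = 318 / 3 = 106.0 C


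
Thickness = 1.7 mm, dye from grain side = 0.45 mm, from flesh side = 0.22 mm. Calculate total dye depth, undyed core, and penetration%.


Total dyed = 0.67 mm
Undyed core = 1.03 mm
Penetration = 39.4%

Total dyed = 0.45 + 0.22 = 0.67 mm
Undyed core = 1.7 - 0.67 = 1.03 mm
Penetration = 0.67 / 1.7 x 100 = 39.4%


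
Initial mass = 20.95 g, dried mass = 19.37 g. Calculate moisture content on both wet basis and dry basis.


Moisture lost = 20.95 - 19.37 = 1.58 g
Wet basis MC = 1.58 / 20.95 x 100 = 7.5%
Dry basis MC = 1.58 / 19.37 x 100 = 8.2%


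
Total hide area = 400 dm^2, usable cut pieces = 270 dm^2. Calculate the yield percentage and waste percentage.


Yield = 270 / 400 x 100 = 67.5%
Waste = 400 - 270 = 130 dm^2
Waste% = 100 - 67.5 = 32.5%


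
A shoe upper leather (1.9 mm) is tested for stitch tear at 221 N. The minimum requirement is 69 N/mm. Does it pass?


STS = 221 / 1.9 = 116.3 N/mm
Minimum required: 69 N/mm
Passes: Yes


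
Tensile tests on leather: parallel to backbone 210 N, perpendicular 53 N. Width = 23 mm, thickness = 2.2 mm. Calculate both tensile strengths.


Parallel = 4.15 N/mm^2
Perpendicular = 1.05 N/mm^2


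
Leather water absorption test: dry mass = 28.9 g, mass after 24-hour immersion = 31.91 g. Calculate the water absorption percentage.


Water absorbed = 31.91 - 28.9 = 3.01 g
WA% = 3.01 / 28.9 x 100 = 10.4%


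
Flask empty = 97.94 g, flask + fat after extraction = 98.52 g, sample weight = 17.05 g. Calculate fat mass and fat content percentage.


Fat mass = 0.58 g
Fat content = 3.4%


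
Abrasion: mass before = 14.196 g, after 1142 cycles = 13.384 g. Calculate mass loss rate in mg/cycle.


0.711 mg/cycle

Mass loss = 14.196 - 13.384 = 0.812 g
Rate = 0.812 / 1142 x 1000 = 0.711 mg/cycle


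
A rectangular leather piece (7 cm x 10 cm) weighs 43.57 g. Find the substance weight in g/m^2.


6224.3 g/m^2


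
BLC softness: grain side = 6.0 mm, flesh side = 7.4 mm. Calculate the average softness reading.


Average = (6.0 + 7.4) / 2
Average = 6.70 mm
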